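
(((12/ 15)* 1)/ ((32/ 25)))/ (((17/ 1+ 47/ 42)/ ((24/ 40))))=63/ 3044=0.02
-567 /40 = -14.18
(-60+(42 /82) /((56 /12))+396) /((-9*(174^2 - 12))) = -9187 /7444944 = -0.00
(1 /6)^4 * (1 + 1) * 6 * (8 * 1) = 2 /27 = 0.07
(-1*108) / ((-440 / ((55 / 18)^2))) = 55 / 24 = 2.29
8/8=1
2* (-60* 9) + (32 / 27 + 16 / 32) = -58229 / 54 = -1078.31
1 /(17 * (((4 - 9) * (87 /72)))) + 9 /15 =291 /493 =0.59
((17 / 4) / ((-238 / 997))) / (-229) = 997 / 12824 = 0.08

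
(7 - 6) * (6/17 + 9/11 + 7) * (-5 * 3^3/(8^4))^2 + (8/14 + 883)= 2425579884265/2745171968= 883.58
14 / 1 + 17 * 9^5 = 1003847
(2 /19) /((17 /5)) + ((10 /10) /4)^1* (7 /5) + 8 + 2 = 67061 /6460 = 10.38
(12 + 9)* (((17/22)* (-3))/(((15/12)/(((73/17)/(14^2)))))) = -657/770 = -0.85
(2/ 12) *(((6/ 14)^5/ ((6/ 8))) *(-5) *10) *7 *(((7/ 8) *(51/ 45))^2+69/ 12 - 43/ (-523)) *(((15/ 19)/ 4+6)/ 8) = -1480183911/ 249299456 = -5.94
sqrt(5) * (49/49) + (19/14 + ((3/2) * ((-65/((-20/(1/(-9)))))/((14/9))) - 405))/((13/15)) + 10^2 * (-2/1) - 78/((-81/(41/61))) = -1595881439/2398032 + sqrt(5) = -663.26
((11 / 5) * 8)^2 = 7744 / 25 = 309.76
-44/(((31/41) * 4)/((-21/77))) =123/31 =3.97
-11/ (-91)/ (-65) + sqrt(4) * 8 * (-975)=-92274011/ 5915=-15600.00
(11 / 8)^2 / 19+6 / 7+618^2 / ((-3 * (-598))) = 544257605 / 2545088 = 213.85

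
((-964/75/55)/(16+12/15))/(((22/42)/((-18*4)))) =5784/3025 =1.91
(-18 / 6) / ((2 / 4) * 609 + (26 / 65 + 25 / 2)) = -5 / 529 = -0.01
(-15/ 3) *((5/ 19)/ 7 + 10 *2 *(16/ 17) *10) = -941.36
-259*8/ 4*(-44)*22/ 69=501424/ 69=7267.01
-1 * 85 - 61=-146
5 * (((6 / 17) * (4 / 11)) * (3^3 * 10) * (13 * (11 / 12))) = 35100 / 17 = 2064.71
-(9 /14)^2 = -81 /196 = -0.41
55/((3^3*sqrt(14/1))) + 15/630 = 1/42 + 55*sqrt(14)/378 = 0.57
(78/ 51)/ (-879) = -26/ 14943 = -0.00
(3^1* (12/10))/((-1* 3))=-6/5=-1.20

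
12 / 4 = 3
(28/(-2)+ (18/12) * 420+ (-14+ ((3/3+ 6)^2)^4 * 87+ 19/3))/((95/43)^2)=102752831.92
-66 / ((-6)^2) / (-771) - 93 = -93.00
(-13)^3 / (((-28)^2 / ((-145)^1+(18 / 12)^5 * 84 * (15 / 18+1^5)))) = -36011027 / 12544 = -2870.78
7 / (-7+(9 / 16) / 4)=-448 / 439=-1.02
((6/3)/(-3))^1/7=-2/21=-0.10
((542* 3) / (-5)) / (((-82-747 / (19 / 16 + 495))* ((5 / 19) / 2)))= 245267466 / 8286875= 29.60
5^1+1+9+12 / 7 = 117 / 7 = 16.71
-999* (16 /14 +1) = -14985 /7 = -2140.71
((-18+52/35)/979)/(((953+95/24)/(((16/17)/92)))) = -192/1064716345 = -0.00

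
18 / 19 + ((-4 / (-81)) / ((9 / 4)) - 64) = -873038 / 13851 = -63.03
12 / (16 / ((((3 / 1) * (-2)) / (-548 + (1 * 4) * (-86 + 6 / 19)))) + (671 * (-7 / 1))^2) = 684 / 1257658505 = 0.00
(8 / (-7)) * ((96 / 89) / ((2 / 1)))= -384 / 623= -0.62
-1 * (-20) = 20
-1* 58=-58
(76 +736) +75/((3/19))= 1287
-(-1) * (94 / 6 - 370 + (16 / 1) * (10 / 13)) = -13339 / 39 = -342.03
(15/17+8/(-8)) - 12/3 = -70/17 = -4.12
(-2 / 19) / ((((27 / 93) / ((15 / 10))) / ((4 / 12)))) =-31 / 171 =-0.18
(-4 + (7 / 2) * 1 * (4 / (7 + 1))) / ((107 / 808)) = -1818 / 107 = -16.99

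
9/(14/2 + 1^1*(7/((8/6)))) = 36/49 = 0.73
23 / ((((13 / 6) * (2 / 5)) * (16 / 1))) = 345 / 208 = 1.66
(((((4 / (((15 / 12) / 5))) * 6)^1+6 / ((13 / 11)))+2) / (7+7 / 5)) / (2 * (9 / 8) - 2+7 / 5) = 67000 / 9009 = 7.44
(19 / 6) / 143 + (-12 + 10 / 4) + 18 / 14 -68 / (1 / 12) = -824.19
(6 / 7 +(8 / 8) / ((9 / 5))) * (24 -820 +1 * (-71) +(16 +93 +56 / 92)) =-1550380 / 1449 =-1069.97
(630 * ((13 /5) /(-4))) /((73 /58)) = -23751 /73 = -325.36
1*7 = 7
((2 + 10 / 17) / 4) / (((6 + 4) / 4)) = 0.26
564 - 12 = 552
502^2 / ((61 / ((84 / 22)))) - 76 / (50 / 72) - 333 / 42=3676894791 / 234850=15656.35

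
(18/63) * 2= 4/7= 0.57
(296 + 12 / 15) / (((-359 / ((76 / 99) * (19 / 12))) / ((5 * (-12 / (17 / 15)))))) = 10714480 / 201399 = 53.20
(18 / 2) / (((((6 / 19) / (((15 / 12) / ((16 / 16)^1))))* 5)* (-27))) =-19 / 72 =-0.26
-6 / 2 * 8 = -24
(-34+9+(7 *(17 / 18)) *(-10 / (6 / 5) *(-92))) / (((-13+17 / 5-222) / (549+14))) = -383332625 / 31266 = -12260.37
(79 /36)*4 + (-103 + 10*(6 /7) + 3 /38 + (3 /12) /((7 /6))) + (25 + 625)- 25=645952 /1197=539.64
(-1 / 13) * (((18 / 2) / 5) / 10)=-9 / 650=-0.01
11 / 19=0.58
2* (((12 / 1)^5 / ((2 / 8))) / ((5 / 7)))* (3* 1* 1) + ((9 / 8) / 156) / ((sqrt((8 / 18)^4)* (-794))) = 220927270845249 / 26424320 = 8360755.20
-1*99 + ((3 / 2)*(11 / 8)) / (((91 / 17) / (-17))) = -153681 / 1456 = -105.55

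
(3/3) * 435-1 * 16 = 419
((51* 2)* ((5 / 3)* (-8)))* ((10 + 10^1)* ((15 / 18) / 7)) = -68000 / 21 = -3238.10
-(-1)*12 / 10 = 6 / 5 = 1.20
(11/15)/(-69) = -11/1035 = -0.01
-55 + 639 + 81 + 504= 1169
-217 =-217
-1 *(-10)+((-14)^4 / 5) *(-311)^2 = 3715633986 / 5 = 743126797.20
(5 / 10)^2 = 1 / 4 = 0.25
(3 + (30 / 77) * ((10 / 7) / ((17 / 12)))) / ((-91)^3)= -31089 / 6904971073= -0.00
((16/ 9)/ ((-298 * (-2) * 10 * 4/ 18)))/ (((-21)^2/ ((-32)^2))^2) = 1048576/ 144888345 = 0.01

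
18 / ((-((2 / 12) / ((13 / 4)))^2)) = -13689 / 2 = -6844.50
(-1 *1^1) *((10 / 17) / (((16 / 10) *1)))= -25 / 68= -0.37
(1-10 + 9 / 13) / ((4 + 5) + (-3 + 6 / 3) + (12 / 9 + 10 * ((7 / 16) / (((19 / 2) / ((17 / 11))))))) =-270864 / 327509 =-0.83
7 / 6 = 1.17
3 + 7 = 10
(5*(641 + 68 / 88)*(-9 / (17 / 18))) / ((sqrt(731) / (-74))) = 423146430*sqrt(731) / 136697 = 83693.24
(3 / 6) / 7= 1 / 14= 0.07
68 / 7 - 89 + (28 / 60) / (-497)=-591082 / 7455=-79.29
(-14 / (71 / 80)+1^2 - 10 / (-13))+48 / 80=-61866 / 4615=-13.41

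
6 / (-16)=-0.38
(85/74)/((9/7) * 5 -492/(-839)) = 499205/3048726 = 0.16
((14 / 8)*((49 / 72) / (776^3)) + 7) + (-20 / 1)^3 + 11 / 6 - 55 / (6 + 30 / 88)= -33374953833281143 / 4171952406528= -7999.84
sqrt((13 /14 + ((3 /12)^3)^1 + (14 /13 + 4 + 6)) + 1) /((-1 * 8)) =-sqrt(6900985) /5824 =-0.45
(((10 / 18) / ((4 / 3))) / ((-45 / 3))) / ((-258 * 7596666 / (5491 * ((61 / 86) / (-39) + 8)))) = 146999561 / 236650974592032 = 0.00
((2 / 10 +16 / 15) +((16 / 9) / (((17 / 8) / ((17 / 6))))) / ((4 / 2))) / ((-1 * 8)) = -331 / 1080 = -0.31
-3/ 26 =-0.12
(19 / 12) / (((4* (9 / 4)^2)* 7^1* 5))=19 / 8505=0.00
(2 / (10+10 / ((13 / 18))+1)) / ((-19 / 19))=-26 / 323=-0.08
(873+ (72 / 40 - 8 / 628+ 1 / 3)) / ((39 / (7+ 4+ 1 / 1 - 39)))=-6182727 / 10205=-605.85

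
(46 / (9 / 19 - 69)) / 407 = -437 / 264957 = -0.00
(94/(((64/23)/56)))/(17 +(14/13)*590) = 98371/33924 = 2.90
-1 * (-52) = 52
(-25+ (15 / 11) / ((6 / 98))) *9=-270 / 11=-24.55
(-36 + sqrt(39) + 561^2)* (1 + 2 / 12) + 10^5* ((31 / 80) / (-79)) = 7* sqrt(39) / 6 + 57929435 / 158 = 366649.28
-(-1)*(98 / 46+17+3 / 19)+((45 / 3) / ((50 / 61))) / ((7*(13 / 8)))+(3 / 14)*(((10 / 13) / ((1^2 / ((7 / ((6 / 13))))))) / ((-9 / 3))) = 23936299 / 1193010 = 20.06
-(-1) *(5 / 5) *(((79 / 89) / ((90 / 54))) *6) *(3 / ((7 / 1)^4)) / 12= 711 / 2136890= 0.00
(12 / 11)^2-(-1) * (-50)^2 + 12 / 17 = 5146400 / 2057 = 2501.90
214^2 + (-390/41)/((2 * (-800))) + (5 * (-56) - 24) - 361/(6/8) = 885810037/19680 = 45010.67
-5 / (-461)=5 / 461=0.01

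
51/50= 1.02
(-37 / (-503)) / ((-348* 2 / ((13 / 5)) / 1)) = -481 / 1750440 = -0.00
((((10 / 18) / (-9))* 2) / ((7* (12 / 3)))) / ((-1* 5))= 0.00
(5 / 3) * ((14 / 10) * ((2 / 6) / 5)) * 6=0.93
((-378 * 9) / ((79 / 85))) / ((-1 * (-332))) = -144585 / 13114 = -11.03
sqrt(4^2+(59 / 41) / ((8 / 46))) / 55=0.09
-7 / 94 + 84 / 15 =2597 / 470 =5.53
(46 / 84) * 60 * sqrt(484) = 722.86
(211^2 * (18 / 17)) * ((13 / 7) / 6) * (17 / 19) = 1736319 / 133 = 13055.03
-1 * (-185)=185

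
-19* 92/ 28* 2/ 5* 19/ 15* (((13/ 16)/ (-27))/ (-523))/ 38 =-5681/ 118616400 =-0.00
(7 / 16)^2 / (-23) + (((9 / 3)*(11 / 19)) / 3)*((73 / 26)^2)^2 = 35.97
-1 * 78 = -78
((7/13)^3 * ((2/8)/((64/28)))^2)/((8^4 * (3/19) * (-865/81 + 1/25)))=-215549775/794102006284288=-0.00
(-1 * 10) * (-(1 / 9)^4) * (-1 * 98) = -980 / 6561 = -0.15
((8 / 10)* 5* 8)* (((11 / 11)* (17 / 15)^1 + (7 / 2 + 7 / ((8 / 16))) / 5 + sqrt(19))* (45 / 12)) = 120* sqrt(19) + 556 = 1079.07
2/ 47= 0.04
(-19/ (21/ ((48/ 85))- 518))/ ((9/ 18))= 608/ 7693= 0.08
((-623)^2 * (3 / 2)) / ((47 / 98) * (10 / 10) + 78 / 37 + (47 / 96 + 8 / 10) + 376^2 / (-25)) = -2533240357200 / 24589339213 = -103.02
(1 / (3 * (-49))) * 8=-8 / 147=-0.05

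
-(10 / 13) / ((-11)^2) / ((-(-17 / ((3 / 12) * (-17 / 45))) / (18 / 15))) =1 / 23595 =0.00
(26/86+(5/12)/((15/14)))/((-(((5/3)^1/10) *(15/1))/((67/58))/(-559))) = 93197/522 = 178.54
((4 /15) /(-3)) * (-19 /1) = 76 /45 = 1.69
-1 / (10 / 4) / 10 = -1 / 25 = -0.04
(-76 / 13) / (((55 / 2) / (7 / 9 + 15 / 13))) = -34352 / 83655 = -0.41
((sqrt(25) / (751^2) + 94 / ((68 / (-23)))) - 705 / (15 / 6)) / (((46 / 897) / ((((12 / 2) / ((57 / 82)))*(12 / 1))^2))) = -65648133.60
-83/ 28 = -2.96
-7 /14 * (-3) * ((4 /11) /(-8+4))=-3 /22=-0.14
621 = 621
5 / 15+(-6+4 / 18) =-5.44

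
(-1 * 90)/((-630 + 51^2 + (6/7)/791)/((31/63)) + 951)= -367815/20256728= -0.02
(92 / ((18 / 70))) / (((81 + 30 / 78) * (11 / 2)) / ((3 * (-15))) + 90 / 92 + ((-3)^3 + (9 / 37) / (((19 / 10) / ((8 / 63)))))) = -47378403800 / 4760976599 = -9.95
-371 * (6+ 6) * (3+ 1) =-17808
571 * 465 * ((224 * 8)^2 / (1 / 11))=9379026370560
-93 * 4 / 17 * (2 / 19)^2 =-1488 / 6137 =-0.24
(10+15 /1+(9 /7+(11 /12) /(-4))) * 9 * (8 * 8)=105060 /7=15008.57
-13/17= -0.76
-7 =-7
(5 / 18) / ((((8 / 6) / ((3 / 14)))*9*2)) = 5 / 2016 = 0.00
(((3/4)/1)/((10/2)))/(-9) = -1/60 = -0.02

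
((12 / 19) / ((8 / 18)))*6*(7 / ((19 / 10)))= 11340 / 361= 31.41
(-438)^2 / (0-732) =-15987 / 61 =-262.08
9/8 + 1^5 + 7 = 73/8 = 9.12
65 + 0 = 65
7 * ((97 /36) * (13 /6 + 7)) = 37345 /216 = 172.89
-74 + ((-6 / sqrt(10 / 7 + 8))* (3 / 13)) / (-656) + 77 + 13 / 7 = 3* sqrt(462) / 93808 + 34 / 7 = 4.86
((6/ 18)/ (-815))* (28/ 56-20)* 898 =5837/ 815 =7.16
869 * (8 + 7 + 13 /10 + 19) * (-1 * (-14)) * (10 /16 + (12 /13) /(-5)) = 491731471 /2600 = 189127.49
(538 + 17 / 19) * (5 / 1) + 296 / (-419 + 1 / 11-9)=240913001 / 89433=2693.78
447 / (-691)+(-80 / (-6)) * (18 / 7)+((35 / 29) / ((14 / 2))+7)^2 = 346107919 / 4067917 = 85.08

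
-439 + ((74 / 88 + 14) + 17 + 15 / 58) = -519205 / 1276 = -406.90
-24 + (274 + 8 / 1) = 258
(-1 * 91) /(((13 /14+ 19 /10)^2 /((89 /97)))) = -9921275 /950697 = -10.44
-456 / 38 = -12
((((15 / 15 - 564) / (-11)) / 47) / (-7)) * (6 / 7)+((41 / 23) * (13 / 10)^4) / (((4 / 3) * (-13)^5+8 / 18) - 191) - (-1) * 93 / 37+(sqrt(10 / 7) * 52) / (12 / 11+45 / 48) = 2287111636822335111 / 960906930174730000+9152 * sqrt(70) / 2499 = 33.02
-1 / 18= -0.06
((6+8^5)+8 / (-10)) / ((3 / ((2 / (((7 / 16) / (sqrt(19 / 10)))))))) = 68837.70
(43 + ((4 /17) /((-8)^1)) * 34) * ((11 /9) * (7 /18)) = 539 /27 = 19.96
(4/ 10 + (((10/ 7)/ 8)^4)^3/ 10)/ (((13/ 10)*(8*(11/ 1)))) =0.00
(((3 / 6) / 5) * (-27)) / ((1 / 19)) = -513 / 10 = -51.30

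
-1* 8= -8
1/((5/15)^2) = 9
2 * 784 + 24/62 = 1568.39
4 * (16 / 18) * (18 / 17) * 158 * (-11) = -111232 / 17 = -6543.06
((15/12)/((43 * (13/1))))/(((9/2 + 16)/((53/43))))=265/1971034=0.00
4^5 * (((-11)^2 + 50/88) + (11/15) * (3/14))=47988992/385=124646.73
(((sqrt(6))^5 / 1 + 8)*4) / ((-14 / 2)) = -144*sqrt(6) / 7 - 32 / 7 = -54.96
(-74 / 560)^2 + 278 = 21796569 / 78400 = 278.02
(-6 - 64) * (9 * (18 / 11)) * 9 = -102060 / 11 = -9278.18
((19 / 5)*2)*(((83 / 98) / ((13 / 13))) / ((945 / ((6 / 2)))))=0.02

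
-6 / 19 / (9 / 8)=-16 / 57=-0.28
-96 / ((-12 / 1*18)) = 0.44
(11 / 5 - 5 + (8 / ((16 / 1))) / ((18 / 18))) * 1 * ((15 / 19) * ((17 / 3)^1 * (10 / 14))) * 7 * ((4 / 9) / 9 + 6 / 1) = -478975 / 1539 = -311.22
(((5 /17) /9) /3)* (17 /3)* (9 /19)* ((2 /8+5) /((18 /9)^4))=35 /3648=0.01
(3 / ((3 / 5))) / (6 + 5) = 5 / 11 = 0.45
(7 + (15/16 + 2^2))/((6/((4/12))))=191/288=0.66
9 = 9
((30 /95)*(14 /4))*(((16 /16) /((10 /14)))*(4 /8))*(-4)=-294 /95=-3.09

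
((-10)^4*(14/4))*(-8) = -280000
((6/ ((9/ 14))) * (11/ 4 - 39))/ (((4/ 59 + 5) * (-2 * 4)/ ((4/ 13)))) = 59885/ 23322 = 2.57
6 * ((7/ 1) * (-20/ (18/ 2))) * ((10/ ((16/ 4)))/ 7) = -100/ 3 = -33.33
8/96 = 1/12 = 0.08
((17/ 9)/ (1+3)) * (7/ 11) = 119/ 396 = 0.30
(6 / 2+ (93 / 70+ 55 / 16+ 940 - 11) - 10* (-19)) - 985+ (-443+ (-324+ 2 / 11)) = -625.05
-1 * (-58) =58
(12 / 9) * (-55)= -220 / 3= -73.33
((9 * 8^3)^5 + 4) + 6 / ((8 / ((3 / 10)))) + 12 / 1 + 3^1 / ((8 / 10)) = 83104079498937631519 / 40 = 2077601987473440787.98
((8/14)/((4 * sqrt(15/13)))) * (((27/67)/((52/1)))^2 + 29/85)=352071389 * sqrt(195)/108333934800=0.05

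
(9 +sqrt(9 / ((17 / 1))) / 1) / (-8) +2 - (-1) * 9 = 79 / 8 - 3 * sqrt(17) / 136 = 9.78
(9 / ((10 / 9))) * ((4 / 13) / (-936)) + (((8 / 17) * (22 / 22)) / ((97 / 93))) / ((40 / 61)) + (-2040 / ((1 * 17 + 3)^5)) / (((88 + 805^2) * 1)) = 0.69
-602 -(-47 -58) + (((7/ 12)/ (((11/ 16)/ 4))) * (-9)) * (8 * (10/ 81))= -156569/ 297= -527.17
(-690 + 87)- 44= -647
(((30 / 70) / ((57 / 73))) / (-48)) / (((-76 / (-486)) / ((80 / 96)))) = -9855 / 161728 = -0.06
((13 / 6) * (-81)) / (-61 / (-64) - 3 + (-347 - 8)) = 1248 / 2539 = 0.49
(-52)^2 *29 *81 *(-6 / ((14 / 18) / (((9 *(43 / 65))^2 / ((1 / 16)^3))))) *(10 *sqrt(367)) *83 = -206674418944180224 *sqrt(367) / 35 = -113123208137440286.37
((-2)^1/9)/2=-1/9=-0.11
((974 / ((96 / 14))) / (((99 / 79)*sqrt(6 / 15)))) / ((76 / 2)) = 269311*sqrt(10) / 180576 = 4.72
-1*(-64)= 64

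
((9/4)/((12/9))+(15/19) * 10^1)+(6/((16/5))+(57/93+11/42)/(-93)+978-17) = 17897972333/18405072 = 972.45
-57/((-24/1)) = 19/8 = 2.38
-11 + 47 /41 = -404 /41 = -9.85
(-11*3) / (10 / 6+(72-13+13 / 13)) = -99 / 185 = -0.54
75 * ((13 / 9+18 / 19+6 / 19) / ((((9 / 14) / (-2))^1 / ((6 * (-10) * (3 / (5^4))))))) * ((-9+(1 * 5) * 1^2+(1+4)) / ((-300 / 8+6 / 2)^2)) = 207424 / 1356885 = 0.15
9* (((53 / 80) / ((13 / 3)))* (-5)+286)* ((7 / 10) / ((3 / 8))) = 1245909 / 260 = 4791.96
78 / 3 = 26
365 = 365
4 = 4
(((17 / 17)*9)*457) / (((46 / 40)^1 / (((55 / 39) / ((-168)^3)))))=-125675 / 118145664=-0.00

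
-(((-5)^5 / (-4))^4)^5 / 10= -717464813734306340312949500000000000000000000000000000000.00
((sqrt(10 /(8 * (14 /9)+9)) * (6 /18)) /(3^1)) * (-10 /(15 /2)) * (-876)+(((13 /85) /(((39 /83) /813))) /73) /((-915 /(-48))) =359888 /1892525+1168 * sqrt(1930) /579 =88.81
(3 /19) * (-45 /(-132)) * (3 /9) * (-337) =-5055 /836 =-6.05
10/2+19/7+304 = 2182/7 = 311.71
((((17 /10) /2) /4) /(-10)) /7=-17 /5600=-0.00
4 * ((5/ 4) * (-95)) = -475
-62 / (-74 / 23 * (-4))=-713 / 148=-4.82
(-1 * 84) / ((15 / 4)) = -22.40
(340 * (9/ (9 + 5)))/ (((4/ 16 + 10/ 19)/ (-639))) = -74302920/ 413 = -179910.22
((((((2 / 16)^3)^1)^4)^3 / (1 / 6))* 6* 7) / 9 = 7 / 81129638414606681695789005144064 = 0.00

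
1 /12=0.08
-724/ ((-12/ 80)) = 14480/ 3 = 4826.67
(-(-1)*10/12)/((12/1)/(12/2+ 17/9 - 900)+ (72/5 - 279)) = -200725/63737442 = -0.00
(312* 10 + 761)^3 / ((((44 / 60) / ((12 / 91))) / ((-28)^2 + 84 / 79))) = 93226022462026800 / 11297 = 8252281354521.27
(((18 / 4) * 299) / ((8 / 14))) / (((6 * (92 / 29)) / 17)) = 2102.95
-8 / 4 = -2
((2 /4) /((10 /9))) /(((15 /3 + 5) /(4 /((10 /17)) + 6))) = 72 /125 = 0.58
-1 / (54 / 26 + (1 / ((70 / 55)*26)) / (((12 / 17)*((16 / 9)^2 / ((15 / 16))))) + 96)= -5963776 / 584984535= -0.01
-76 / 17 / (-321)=76 / 5457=0.01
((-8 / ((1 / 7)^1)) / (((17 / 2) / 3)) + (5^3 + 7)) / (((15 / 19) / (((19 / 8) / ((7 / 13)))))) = 746187 / 1190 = 627.05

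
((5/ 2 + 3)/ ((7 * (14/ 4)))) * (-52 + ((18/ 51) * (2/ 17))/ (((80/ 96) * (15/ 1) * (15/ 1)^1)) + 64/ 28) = -138285884/ 12390875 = -11.16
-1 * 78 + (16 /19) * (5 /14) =-10334 /133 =-77.70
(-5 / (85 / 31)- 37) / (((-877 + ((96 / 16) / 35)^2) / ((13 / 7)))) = 1501500 / 18262913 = 0.08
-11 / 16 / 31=-11 / 496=-0.02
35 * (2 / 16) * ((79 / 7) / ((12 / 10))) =1975 / 48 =41.15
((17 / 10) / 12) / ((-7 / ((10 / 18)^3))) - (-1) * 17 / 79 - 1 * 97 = -936454487 / 9675288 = -96.79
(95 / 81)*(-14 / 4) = -665 / 162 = -4.10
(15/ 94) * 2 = 15/ 47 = 0.32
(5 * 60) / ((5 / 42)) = 2520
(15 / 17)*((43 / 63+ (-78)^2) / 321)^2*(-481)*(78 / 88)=-4594258005364625 / 33989928588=-135165.27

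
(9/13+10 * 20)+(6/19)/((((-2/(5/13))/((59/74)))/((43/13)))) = 47649247/237614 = 200.53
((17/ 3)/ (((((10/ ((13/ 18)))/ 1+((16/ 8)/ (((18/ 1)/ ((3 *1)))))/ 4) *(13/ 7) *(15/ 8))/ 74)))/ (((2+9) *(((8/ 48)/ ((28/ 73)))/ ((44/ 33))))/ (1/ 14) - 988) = -4508672/ 489087975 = -0.01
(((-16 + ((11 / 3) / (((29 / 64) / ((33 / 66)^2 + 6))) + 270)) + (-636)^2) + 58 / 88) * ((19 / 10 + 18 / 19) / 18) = 838322305543 / 13091760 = 64034.35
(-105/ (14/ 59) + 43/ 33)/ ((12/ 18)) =-29119/ 44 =-661.80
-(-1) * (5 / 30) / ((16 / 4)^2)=1 / 96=0.01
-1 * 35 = -35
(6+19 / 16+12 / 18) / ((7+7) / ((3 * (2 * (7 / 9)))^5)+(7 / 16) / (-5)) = -96.76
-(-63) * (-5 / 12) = -26.25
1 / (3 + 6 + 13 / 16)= 16 / 157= 0.10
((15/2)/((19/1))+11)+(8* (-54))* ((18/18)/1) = -15983/38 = -420.61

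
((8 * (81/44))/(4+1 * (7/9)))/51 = 486/8041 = 0.06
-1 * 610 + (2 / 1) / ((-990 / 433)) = -302383 / 495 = -610.87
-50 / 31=-1.61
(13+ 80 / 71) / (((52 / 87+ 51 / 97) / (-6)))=-50785902 / 673151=-75.45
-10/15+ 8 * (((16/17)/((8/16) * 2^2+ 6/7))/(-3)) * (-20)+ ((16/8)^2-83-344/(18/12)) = -14863/51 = -291.43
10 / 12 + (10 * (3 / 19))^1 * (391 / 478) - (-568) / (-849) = 3741903 / 2570206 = 1.46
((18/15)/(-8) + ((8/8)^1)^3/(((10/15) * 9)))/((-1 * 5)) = -0.00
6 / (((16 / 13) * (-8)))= -39 / 64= -0.61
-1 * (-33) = 33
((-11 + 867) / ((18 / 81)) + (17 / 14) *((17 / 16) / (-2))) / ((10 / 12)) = 5176221 / 1120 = 4621.63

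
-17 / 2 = -8.50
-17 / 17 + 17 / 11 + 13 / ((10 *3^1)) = 323 / 330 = 0.98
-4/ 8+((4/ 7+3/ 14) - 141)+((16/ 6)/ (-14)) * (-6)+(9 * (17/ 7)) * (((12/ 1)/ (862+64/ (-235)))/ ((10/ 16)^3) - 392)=-51423253991/ 5906425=-8706.32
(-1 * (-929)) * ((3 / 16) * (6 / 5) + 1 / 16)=21367 / 80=267.09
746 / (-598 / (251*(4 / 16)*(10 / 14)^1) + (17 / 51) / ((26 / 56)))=-18256485 / 308938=-59.09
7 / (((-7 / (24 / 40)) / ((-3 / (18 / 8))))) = 0.80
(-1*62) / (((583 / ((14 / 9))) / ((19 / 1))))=-16492 / 5247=-3.14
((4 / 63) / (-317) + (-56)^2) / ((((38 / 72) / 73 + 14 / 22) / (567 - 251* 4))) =-87908893065488 / 41284495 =-2129344.03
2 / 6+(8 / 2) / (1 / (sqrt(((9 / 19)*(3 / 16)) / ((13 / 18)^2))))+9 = 54*sqrt(57) / 247+28 / 3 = 10.98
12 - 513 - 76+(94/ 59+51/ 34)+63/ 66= -371846/ 649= -572.95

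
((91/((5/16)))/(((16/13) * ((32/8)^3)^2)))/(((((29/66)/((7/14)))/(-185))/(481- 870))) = 561888327/118784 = 4730.34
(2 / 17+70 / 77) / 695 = 192 / 129965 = 0.00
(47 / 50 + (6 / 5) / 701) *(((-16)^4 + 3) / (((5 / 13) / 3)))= 84366585147 / 175250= 481407.05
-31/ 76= -0.41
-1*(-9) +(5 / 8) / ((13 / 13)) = 77 / 8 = 9.62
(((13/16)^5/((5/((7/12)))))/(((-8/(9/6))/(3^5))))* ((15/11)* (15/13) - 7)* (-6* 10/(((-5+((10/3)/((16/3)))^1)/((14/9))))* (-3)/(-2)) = 4712479317/14417920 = 326.85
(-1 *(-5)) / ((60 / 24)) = 2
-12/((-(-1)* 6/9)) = -18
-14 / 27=-0.52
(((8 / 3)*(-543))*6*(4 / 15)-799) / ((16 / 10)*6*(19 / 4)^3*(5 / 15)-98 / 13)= -270036 / 29069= -9.29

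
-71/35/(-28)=71/980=0.07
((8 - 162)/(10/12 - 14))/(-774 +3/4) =-1232/81449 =-0.02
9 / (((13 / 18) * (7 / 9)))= 1458 / 91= 16.02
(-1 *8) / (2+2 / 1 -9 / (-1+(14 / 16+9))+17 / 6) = -3408 / 2479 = -1.37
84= 84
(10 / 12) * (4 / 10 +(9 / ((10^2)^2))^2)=40000081 / 120000000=0.33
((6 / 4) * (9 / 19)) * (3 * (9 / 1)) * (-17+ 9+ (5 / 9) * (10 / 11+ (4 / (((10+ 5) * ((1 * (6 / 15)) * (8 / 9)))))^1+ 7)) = -102303 / 1672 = -61.19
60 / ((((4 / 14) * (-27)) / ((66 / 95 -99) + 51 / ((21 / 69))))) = -10236 / 19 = -538.74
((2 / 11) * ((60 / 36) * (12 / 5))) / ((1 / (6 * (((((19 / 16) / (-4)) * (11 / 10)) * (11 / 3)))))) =-209 / 40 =-5.22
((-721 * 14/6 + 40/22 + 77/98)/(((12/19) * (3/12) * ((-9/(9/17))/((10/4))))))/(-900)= -2948933/1696464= -1.74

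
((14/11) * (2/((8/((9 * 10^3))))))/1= 2863.64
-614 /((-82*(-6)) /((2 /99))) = -307 /12177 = -0.03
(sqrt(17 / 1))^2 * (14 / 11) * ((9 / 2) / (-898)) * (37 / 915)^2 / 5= -0.00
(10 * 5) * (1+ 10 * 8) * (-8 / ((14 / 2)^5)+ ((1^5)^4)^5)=68035950 / 16807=4048.07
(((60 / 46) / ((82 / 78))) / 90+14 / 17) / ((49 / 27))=362421 / 785519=0.46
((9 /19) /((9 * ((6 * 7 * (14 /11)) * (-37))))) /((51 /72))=-22 /585599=-0.00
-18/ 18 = -1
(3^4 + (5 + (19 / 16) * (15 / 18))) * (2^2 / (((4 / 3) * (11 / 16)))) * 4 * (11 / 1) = 16702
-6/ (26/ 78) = -18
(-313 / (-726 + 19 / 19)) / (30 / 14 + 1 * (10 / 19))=41629 / 257375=0.16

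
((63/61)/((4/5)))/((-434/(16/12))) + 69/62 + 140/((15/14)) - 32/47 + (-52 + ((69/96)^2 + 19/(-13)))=277384320907/3549391872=78.15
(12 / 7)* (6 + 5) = 132 / 7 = 18.86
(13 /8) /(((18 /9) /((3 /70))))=39 /1120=0.03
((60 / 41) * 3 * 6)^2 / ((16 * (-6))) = -12150 / 1681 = -7.23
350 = 350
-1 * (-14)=14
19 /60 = 0.32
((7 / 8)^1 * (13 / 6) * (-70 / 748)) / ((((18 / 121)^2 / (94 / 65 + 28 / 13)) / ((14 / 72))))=-5934929 / 1057536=-5.61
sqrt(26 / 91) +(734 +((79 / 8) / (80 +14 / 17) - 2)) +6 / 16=sqrt(14) / 7 +8051609 / 10992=733.03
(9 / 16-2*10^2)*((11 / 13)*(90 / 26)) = -1579545 / 2704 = -584.15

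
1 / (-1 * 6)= -1 / 6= -0.17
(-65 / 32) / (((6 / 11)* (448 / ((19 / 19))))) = -715 / 86016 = -0.01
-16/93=-0.17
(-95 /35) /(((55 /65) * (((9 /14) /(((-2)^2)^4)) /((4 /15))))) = -505856 /1485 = -340.64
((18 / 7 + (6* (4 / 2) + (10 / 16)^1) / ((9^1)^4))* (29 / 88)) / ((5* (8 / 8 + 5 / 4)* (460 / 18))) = 27419239 / 9295624800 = 0.00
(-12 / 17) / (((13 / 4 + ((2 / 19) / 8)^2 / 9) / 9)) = -5614272 / 2872133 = -1.95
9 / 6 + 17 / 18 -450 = -4028 / 9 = -447.56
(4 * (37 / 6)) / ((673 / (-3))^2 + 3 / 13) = 0.00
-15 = -15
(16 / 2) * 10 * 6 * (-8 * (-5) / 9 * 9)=19200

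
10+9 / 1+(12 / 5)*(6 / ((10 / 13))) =37.72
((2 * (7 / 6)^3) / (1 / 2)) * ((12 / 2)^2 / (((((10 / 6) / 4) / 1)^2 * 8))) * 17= 69972 / 25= 2798.88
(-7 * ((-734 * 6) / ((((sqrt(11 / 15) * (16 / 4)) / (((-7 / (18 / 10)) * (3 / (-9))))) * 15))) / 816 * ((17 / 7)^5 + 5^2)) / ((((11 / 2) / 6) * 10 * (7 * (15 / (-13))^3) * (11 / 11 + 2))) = -20605777244 * sqrt(165) / 750088906875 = -0.35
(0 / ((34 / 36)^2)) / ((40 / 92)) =0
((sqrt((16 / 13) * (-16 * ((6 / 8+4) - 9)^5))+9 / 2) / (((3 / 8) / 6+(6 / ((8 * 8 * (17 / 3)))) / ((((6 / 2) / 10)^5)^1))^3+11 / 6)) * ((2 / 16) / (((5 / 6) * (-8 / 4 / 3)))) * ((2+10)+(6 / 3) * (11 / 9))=-14308887209472 * sqrt(221) / 129200370752483 - 5792871292416 / 129200370752483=-1.69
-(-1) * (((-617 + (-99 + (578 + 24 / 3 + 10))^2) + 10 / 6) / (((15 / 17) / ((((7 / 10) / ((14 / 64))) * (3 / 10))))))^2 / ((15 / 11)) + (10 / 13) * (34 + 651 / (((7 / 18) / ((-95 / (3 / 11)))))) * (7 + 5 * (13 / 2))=111128658157067516 / 2109375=52683215718.91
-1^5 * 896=-896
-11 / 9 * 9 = -11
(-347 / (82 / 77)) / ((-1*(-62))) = -26719 / 5084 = -5.26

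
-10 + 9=-1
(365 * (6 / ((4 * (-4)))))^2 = 1199025 / 64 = 18734.77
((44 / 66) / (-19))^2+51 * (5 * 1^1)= 828499 / 3249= 255.00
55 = 55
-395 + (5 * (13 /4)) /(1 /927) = 58675 /4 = 14668.75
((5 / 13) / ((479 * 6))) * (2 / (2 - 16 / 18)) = 3 / 12454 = 0.00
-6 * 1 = -6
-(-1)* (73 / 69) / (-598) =-73 / 41262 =-0.00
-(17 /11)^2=-289 /121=-2.39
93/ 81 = 31/ 27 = 1.15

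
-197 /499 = -0.39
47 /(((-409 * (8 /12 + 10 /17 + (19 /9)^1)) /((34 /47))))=-5202 /210635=-0.02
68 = 68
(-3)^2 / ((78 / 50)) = 75 / 13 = 5.77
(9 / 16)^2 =81 / 256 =0.32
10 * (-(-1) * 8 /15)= 16 /3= 5.33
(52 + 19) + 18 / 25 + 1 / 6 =10783 / 150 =71.89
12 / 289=0.04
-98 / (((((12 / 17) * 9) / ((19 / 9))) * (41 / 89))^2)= -40493110441 / 794090952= -50.99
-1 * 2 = -2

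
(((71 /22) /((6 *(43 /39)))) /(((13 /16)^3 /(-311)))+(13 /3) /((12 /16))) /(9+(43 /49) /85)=-207564620095 /6749720406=-30.75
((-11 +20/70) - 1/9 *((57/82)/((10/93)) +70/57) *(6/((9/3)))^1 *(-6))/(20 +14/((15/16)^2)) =-280565/22041026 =-0.01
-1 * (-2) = 2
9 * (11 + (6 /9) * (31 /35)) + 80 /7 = 4051 /35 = 115.74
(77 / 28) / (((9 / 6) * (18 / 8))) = 22 / 27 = 0.81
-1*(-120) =120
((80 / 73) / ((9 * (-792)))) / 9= -10 / 585387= -0.00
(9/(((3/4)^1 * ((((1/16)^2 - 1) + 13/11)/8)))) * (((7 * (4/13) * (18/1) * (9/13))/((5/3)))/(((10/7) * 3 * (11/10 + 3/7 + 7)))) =20028653568/87945065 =227.74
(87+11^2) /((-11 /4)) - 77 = -1679 /11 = -152.64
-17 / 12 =-1.42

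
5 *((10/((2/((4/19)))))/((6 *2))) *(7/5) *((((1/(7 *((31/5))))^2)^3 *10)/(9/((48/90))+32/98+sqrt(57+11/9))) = 25286250000/380222384283549853577 - 20000000 *sqrt(131)/7759640495582650073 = 0.00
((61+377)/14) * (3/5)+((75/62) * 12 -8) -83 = -62618/1085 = -57.71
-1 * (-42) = 42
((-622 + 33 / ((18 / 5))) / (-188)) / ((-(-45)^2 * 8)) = -3677 / 18273600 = -0.00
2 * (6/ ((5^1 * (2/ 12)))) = 72/ 5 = 14.40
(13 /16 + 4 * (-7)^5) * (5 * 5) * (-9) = 15126117.19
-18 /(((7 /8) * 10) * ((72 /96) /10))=-192 /7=-27.43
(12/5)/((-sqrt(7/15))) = -12 * sqrt(105)/35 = -3.51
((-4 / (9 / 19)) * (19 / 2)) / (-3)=722 / 27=26.74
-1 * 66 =-66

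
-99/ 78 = -1.27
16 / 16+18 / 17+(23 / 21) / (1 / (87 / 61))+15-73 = -394738 / 7259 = -54.38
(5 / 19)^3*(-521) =-65125 / 6859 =-9.49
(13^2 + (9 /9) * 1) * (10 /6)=850 /3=283.33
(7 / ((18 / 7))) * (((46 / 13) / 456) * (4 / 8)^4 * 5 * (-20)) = -28175 / 213408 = -0.13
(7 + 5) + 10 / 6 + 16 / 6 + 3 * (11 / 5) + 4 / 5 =23.73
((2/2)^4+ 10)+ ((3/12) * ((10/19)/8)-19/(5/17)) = -53.58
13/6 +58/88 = 373/132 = 2.83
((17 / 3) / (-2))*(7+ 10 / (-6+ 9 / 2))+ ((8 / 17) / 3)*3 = -145 / 306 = -0.47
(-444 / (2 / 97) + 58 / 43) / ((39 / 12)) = -3703616 / 559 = -6625.43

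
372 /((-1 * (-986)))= 186 /493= 0.38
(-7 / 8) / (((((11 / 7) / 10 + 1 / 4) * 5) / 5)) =-245 / 114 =-2.15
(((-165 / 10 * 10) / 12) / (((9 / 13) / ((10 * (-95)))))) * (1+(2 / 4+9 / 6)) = 339625 / 6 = 56604.17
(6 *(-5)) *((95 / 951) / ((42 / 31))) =-14725 / 6657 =-2.21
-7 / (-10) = 7 / 10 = 0.70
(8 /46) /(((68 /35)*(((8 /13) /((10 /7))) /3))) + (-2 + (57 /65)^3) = -301625773 /429513500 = -0.70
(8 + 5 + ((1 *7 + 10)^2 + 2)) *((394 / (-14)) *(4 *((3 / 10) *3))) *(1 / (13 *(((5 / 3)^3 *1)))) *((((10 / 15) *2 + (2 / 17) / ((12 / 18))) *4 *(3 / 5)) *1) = -1280644992 / 690625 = -1854.33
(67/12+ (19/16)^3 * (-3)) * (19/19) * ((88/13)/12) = 5819/18432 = 0.32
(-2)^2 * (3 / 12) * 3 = 3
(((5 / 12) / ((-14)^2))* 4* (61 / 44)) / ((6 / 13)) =3965 / 155232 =0.03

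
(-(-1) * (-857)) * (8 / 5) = -6856 / 5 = -1371.20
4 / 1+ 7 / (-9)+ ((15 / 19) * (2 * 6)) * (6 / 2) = 5411 / 171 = 31.64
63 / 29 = 2.17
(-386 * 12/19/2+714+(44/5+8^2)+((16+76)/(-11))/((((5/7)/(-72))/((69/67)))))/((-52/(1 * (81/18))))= -96607611/728156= -132.67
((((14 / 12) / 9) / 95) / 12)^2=0.00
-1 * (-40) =40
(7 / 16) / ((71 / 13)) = 91 / 1136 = 0.08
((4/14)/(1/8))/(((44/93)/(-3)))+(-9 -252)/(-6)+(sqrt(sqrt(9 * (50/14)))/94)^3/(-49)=29.01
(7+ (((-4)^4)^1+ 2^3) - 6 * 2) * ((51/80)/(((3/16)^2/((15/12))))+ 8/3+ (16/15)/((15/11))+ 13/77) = 16848949/2475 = 6807.66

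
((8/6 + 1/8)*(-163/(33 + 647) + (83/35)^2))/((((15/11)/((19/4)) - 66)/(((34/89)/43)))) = -187466521/176601660480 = -0.00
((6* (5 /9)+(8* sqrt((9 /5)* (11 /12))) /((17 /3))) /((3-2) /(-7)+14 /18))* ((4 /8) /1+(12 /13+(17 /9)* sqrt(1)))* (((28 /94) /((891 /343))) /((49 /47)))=2.95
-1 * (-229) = 229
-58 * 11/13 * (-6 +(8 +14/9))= -20416/117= -174.50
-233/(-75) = 233/75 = 3.11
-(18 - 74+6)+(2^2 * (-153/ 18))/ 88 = 2183/ 44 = 49.61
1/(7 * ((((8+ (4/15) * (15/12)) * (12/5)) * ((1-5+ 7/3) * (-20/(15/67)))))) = 9/187600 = 0.00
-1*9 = -9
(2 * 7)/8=7/4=1.75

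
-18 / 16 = -9 / 8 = -1.12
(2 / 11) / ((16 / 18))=9 / 44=0.20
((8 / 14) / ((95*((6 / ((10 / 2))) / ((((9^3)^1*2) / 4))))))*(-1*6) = -1458 / 133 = -10.96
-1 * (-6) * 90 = 540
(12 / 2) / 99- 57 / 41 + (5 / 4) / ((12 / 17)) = 9551 / 21648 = 0.44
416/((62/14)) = 93.94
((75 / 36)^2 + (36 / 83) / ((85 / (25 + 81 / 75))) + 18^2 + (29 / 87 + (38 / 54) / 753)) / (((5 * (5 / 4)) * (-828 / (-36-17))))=999846891084361 / 296910874350000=3.37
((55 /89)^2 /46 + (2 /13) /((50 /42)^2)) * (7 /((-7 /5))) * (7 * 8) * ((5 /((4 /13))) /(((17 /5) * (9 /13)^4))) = -680.75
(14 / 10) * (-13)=-91 / 5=-18.20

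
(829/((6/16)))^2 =43983424/9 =4887047.11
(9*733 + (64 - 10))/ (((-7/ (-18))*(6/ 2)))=39906/ 7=5700.86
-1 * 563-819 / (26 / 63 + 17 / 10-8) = -1572197 / 3709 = -423.89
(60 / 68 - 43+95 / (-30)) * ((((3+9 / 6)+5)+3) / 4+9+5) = -632803 / 816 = -775.49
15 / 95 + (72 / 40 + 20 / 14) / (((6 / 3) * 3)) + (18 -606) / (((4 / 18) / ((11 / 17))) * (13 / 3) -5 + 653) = -80559947 / 384831510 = -0.21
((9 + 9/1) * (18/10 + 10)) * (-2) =-2124/5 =-424.80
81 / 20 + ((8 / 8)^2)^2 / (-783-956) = 140839 / 34780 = 4.05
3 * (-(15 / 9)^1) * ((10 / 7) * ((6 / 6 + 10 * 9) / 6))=-325 / 3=-108.33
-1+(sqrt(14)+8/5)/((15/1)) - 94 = -7117/75+sqrt(14)/15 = -94.64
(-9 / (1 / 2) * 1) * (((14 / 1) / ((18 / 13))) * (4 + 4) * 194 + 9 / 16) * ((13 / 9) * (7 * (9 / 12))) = -205641163 / 96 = -2142095.45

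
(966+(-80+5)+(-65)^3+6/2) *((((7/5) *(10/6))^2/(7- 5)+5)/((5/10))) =-38048609/9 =-4227623.22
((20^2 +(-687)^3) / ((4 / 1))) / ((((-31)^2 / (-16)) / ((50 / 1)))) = 64848460600 / 961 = 67480187.93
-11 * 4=-44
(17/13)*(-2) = -2.62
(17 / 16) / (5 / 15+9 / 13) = 663 / 640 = 1.04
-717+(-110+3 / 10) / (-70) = -500803 / 700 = -715.43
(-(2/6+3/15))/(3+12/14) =-56/405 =-0.14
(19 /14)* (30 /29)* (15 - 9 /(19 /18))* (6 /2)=5535 /203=27.27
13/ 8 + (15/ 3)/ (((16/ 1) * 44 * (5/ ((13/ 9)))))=10309/ 6336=1.63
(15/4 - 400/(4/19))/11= -7585/44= -172.39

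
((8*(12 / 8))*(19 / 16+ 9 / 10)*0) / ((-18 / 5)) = 0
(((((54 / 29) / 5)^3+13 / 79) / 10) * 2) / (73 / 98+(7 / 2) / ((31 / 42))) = 0.01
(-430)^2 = 184900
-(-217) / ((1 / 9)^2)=17577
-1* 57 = -57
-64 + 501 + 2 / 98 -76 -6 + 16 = 18180 / 49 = 371.02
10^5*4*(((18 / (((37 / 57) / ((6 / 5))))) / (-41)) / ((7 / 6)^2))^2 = 785818423296000 / 5525394889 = 142219.41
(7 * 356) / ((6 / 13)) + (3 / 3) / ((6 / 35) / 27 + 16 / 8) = 10238081 / 1896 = 5399.83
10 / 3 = 3.33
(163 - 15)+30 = 178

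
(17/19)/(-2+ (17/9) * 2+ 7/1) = 153/1501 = 0.10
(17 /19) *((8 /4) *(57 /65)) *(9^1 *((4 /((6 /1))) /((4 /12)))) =1836 /65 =28.25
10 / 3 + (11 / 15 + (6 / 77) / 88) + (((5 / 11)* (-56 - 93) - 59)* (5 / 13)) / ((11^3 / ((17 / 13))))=4177308337 / 1039218180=4.02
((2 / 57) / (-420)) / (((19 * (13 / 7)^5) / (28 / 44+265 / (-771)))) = -2979641 / 51154464231585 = -0.00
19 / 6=3.17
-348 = -348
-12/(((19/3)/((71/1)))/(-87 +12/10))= 11542.36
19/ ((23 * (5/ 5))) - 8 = -165/ 23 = -7.17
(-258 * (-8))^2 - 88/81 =345067688/81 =4260094.91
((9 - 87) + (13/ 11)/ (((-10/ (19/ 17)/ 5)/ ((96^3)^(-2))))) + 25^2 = 160135023100428041/ 292751413346304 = 547.00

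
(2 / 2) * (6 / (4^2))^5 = 243 / 32768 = 0.01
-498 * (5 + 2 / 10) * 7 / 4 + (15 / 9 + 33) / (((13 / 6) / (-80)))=-29059 / 5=-5811.80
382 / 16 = 191 / 8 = 23.88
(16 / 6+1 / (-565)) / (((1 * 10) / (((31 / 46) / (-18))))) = -140027 / 14034600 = -0.01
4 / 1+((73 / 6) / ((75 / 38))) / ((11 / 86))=129182 / 2475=52.19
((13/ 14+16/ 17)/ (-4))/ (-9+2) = 445/ 6664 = 0.07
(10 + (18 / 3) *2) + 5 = 27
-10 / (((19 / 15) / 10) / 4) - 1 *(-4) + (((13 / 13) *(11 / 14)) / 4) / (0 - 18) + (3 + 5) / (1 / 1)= -5818385 / 19152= -303.80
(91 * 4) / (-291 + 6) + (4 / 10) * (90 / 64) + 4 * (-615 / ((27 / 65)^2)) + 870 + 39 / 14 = -34607522933 / 2585520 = -13385.13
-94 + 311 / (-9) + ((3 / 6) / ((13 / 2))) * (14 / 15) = -75163 / 585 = -128.48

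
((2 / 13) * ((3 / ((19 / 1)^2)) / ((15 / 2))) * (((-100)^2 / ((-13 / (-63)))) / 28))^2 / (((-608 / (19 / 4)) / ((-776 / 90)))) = 21825000 / 3722098081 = 0.01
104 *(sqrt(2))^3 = 208 *sqrt(2) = 294.16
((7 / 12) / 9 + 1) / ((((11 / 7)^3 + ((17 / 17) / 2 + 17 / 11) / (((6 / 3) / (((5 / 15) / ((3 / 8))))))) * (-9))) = -433895 / 17565012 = -0.02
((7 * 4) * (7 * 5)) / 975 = 196 / 195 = 1.01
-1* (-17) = 17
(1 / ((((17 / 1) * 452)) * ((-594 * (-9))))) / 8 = 1 / 328629312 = 0.00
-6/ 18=-1/ 3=-0.33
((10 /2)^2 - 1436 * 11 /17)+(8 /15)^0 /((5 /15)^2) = -15218 /17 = -895.18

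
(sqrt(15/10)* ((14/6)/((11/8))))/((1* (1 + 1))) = 14* sqrt(6)/33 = 1.04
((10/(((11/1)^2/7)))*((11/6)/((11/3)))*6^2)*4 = 5040/121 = 41.65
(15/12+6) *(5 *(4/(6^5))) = 145/7776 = 0.02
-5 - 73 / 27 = -208 / 27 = -7.70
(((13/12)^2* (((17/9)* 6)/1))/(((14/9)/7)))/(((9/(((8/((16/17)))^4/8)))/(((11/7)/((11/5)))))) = 1199779165/387072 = 3099.63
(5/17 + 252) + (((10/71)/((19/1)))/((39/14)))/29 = 6543811171/25937223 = 252.29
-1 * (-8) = 8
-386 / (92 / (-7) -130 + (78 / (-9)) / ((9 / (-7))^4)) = 26591733 / 10079674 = 2.64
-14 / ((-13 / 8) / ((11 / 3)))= 1232 / 39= 31.59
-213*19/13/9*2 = -2698/39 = -69.18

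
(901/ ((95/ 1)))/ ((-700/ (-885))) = 159477/ 13300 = 11.99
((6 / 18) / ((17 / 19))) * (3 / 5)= 19 / 85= 0.22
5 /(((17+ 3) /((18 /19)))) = 9 /38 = 0.24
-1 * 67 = -67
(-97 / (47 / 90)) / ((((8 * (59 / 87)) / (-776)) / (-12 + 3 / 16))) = -6962048415 / 22184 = -313831.97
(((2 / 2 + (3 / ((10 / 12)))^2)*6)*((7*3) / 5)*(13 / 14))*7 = 285831 / 125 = 2286.65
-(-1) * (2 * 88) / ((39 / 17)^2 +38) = 50864 / 12503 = 4.07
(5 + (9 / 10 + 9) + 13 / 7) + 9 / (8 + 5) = 15879 / 910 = 17.45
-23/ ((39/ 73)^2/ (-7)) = 857969/ 1521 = 564.08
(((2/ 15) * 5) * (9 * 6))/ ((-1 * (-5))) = 36/ 5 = 7.20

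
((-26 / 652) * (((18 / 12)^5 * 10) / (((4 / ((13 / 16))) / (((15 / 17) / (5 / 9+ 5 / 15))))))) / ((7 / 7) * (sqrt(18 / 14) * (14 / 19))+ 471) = -174566576925 / 134660539629568+ 58520475 * sqrt(7) / 67330269814784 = -0.00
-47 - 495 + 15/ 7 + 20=-3639/ 7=-519.86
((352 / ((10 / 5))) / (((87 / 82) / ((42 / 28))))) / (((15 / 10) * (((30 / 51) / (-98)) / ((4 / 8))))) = -6010928 / 435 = -13818.23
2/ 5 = 0.40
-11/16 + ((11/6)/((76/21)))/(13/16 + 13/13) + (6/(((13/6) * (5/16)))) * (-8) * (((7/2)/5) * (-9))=1278491007/2865200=446.21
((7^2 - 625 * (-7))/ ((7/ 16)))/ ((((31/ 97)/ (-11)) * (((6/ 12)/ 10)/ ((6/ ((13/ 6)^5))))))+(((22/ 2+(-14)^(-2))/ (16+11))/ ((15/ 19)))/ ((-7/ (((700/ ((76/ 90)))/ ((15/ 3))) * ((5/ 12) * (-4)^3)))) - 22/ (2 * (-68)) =-301803638319710407/ 345164369004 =-874376.57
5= 5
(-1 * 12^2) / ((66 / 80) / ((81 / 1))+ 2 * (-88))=155520 / 190069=0.82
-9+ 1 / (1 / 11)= 2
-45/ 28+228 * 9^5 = 376968771/ 28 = 13463170.39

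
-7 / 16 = -0.44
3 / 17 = 0.18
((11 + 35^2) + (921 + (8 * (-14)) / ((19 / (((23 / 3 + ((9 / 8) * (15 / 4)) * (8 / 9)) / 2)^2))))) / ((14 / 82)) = 55104205 / 4788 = 11508.81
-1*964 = -964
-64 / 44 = -16 / 11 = -1.45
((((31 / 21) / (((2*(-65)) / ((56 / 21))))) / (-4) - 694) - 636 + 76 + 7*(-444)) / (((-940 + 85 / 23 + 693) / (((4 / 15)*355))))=29169232247 / 17186715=1697.20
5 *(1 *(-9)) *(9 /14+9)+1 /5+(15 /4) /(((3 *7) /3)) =-60647 /140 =-433.19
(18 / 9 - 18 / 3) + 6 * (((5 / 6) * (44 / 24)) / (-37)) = -943 / 222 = -4.25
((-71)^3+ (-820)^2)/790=314489/790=398.09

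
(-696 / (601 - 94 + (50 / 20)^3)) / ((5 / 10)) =-11136 / 4181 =-2.66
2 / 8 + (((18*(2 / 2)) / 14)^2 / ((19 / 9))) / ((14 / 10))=21097 / 26068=0.81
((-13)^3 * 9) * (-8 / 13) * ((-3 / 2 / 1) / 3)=-6084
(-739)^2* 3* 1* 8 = 13106904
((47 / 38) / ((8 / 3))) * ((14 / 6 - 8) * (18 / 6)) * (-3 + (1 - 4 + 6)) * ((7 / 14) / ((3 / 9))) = 0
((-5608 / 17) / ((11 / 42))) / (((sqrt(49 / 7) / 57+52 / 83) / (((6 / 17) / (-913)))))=238760016768 / 305526705737 - 6685924896*sqrt(7) / 305526705737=0.72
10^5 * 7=700000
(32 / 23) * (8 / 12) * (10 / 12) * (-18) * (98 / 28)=-1120 / 23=-48.70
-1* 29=-29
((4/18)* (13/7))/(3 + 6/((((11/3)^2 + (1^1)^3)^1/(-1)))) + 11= 59057/5292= 11.16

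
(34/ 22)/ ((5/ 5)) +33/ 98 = 2029/ 1078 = 1.88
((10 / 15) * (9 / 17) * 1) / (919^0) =6 / 17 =0.35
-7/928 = -0.01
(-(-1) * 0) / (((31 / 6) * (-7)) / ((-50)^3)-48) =0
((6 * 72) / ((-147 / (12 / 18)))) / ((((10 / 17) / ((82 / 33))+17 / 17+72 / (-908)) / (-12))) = 22783536 / 1121659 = 20.31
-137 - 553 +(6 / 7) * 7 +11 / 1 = -673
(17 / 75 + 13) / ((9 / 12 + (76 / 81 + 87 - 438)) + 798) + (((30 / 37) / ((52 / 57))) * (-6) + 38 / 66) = -272716549022 / 57688434375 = -4.73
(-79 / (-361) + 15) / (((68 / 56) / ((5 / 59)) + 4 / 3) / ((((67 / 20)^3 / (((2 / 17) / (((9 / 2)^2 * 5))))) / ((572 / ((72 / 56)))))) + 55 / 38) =122868558536076 / 13423890219245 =9.15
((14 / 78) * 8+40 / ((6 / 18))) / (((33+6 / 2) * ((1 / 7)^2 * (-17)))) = -58016 / 5967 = -9.72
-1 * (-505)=505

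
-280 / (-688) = 35 / 86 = 0.41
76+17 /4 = 321 /4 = 80.25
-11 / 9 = -1.22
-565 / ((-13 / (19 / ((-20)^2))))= 2147 / 1040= 2.06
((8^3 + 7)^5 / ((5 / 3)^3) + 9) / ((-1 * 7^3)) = -1016718096023298 / 42875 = -23713541598.21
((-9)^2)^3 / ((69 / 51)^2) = 153586449 / 529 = 290333.55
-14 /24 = -7 /12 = -0.58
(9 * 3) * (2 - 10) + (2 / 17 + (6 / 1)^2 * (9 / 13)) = -42202 / 221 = -190.96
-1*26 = -26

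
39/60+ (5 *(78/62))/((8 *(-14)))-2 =-24411/17360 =-1.41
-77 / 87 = -0.89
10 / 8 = 5 / 4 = 1.25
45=45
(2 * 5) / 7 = 10 / 7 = 1.43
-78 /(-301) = 78 /301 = 0.26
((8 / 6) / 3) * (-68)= -272 / 9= -30.22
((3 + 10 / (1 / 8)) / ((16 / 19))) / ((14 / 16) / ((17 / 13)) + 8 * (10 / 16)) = 26809 / 1542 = 17.39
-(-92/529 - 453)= 10423/23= 453.17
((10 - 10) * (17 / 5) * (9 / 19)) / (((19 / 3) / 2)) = 0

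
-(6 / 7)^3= -216 / 343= -0.63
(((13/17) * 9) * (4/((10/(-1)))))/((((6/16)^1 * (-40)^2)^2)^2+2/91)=-10647/501228000000085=-0.00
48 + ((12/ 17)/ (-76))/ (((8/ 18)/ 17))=3621/ 76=47.64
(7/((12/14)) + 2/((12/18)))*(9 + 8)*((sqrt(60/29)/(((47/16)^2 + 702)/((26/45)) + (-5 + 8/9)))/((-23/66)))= -1501074432*sqrt(435)/48978965911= -0.64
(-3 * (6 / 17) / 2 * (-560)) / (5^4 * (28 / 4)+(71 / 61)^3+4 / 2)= 285996060 / 4223878429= 0.07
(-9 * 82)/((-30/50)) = 1230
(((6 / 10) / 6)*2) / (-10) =-1 / 50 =-0.02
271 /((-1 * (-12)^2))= -271 /144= -1.88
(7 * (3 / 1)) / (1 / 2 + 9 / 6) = 10.50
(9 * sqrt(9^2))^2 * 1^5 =6561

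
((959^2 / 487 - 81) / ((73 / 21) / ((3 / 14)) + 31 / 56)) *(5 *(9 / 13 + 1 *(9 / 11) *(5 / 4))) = 108802203804 / 117762931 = 923.91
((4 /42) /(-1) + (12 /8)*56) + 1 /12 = 7055 /84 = 83.99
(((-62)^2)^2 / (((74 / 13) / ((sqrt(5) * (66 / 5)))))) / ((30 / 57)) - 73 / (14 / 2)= -73 / 7 + 60220957368 * sqrt(5) / 925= 145576372.65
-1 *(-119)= 119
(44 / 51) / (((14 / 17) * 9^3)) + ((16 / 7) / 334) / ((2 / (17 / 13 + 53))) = 6223850 / 33235839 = 0.19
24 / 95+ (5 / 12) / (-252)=72101 / 287280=0.25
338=338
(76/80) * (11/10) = 209/200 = 1.04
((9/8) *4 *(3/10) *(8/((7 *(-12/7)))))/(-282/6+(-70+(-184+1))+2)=9/2980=0.00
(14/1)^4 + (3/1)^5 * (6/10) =192809/5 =38561.80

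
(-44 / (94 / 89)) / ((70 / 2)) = -1958 / 1645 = -1.19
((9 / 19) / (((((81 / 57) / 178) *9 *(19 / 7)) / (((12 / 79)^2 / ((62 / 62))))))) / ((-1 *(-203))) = 2848 / 10316373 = 0.00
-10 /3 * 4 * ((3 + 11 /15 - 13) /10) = 556 /45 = 12.36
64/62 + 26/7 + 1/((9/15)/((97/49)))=36665/4557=8.05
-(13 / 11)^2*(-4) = 5.59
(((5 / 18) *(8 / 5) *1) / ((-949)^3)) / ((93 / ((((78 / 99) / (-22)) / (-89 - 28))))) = -4 / 2337078121263171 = -0.00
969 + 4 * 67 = 1237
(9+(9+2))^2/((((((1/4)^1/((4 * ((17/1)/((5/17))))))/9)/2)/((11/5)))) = 14648832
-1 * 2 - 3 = -5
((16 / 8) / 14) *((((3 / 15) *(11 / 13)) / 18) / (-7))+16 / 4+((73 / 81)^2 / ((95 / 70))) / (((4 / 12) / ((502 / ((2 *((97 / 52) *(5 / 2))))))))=2583829946917 / 25675183170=100.64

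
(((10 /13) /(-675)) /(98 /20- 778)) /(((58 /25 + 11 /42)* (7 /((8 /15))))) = 320 /7356518091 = 0.00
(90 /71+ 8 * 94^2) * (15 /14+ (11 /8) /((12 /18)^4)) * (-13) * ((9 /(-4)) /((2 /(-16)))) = -2113095861981 /15904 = -132865685.49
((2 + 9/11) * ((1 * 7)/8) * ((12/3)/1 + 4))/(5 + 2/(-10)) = 4.11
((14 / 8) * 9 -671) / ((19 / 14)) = -18347 / 38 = -482.82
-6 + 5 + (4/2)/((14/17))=10/7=1.43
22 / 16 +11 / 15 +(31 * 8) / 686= 2.47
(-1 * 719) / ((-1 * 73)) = 719 / 73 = 9.85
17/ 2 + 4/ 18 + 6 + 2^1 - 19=-2.28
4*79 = 316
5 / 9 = 0.56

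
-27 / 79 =-0.34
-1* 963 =-963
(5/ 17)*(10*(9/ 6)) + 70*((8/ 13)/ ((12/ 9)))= 8115/ 221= 36.72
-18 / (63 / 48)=-13.71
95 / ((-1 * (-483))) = 95 / 483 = 0.20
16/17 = 0.94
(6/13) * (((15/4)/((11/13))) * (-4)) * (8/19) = -720/209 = -3.44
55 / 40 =11 / 8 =1.38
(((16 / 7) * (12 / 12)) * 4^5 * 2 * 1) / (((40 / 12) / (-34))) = -1671168 / 35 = -47747.66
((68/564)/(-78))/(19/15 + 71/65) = -17/25944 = -0.00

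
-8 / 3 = -2.67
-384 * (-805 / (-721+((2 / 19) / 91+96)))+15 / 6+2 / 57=-60617106673 / 123191022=-492.06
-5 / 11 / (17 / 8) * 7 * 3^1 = -840 / 187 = -4.49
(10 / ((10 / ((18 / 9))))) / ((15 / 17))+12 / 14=328 / 105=3.12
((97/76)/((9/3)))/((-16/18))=-291/608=-0.48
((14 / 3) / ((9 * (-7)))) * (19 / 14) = -19 / 189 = -0.10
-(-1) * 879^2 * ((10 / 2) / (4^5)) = 3863205 / 1024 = 3772.66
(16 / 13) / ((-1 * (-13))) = 0.09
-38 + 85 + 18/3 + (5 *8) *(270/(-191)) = -677/191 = -3.54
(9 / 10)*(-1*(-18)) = 81 / 5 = 16.20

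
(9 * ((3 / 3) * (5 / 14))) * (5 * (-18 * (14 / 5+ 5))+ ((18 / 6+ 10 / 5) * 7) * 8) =-9495 / 7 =-1356.43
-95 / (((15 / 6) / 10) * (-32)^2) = -95 / 256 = -0.37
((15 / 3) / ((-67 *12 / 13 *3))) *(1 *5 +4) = -65 / 268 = -0.24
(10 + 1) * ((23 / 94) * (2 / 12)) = 253 / 564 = 0.45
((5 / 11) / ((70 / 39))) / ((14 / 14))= 39 / 154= 0.25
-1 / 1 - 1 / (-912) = -911 / 912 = -1.00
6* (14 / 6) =14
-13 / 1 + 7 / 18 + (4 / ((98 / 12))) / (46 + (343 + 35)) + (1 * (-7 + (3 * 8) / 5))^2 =-9080359 / 1168650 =-7.77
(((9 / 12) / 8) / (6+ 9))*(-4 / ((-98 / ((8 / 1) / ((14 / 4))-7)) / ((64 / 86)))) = -0.00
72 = 72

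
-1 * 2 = -2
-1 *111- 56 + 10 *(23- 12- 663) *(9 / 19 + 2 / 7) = -680731 / 133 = -5118.28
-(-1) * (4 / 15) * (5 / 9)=4 / 27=0.15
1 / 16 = 0.06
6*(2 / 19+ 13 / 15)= 554 / 95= 5.83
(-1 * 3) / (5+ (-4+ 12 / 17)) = -51 / 29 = -1.76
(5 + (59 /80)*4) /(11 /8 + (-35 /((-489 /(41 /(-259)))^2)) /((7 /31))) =5100871304718 /882215746855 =5.78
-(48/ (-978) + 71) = -11565/ 163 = -70.95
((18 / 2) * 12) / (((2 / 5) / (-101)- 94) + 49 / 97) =-5290380 / 4580039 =-1.16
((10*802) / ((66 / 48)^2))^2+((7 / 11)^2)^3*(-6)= 31878218660506 / 1771561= 17994423.37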